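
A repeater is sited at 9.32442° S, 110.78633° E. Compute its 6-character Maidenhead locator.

OI50jq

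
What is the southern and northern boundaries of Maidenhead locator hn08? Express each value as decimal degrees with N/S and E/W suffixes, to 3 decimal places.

48.000° N, 49.000° N

Field H=7, N=13: +7·20° lon, +13·10° lat → SW at lon -40°, lat 40°.
Square 0, 8: +0·2° lon, +8·1° lat → SW at lon -40°, lat 48°.
Cell spans 2° lon × 1° lat.
south 48.000° N, north 49.000° N.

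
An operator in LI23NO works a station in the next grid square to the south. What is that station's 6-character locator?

LI23nn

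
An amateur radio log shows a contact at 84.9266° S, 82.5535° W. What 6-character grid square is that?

EA85rb

Shift to the Maidenhead origin (180°W, 90°S): lon 97.4465, lat 5.0734.
Field: 97.4465/20 → 4 → E, 5.0734/10 → 0 → A; chars EA.
Square: 17.4465/2 → 8, 5.0734/1 → 5; chars 85.
Subsquare: 1.4465/0.0833333 → 17 → r, 0.0734/0.0416667 → 1 → b; chars rb.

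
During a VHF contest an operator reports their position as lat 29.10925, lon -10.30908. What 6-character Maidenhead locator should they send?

Add 180° to longitude and 90° to latitude: 169.6909, 119.1093.
Field (20°×10°, letters A–R): 169.6909/20 → 8 → I, 119.1093/10 → 11 → L; chars IL.
Square (2°×1°, digits 0–9): 9.6909/2 → 4, 9.1093/1 → 9; chars 49.
Subsquare (5′×2.5′, letters a–x): 1.6909/0.0833333 → 20 → u, 0.1093/0.0416667 → 2 → c; chars uc.

IL49uc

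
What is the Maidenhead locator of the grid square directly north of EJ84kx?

Latitude subsquare x = 23; +1 → 24, wraps to 0 = a, carry into square.
Latitude square 4; +1 → 5.
The longitude characters are unchanged.

EJ85ka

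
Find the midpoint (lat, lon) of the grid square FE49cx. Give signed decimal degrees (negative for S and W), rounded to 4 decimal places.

Field F=5, E=4: +5·20° lon, +4·10° lat → SW at lon -80°, lat -50°.
Square 4, 9: +4·2° lon, +9·1° lat → SW at lon -72°, lat -41°.
Subsquare c=2, x=23: +2·0.0833333° lon, +23·0.0416667° lat → SW at lon -71.8333°, lat -40.0417°.
Cell spans 0.0833333° lon × 0.0416667° lat. Centre is SW corner plus half of each.
latitude -40.0208, longitude -71.7917.

-40.0208, -71.7917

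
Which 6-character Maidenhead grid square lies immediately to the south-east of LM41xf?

LM51ae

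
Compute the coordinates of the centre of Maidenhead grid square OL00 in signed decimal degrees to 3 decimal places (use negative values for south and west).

Field O=14, L=11: +14·20° lon, +11·10° lat → SW at lon 100°, lat 20°.
Square 0, 0: +0·2° lon, +0·1° lat → SW at lon 100°, lat 20°.
Cell spans 2° lon × 1° lat. Centre is SW corner plus half of each.
latitude 20.500, longitude 101.000.

20.500, 101.000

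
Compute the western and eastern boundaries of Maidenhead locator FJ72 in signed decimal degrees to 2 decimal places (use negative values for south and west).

Field F=5, J=9: +5·20° lon, +9·10° lat → SW at lon -80°, lat 0°.
Square 7, 2: +7·2° lon, +2·1° lat → SW at lon -66°, lat 2°.
Cell spans 2° lon × 1° lat.
west -66.00, east -64.00.

-66.00, -64.00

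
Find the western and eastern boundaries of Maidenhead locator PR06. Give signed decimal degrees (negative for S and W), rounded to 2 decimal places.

120.00, 122.00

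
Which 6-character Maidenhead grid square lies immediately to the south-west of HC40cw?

HC40bv

Longitude subsquare c = 2; −1 → 1 = b.
Latitude subsquare w = 22; −1 → 21 = v.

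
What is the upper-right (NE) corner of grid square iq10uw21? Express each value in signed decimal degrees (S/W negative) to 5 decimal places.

70.92500, -16.30833

Field I=8, Q=16: +8·20° lon, +16·10° lat → SW at lon -20°, lat 70°.
Square 1, 0: +1·2° lon, +0·1° lat → SW at lon -18°, lat 70°.
Subsquare u=20, w=22: +20·0.0833333° lon, +22·0.0416667° lat → SW at lon -16.3333°, lat 70.9167°.
Extended square 2, 1: +2·0.00833333° lon, +1·0.00416667° lat → SW at lon -16.3167°, lat 70.9208°.
Cell spans 0.00833333° lon × 0.00416667° lat. NE corner is SW corner plus one full cell.
latitude 70.92500, longitude -16.30833.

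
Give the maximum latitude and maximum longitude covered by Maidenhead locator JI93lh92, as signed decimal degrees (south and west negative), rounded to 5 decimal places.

-6.69583, 19.00000

Field J=9, I=8: +9·20° lon, +8·10° lat → SW at lon 0°, lat -10°.
Square 9, 3: +9·2° lon, +3·1° lat → SW at lon 18°, lat -7°.
Subsquare l=11, h=7: +11·0.0833333° lon, +7·0.0416667° lat → SW at lon 18.9167°, lat -6.70833°.
Extended square 9, 2: +9·0.00833333° lon, +2·0.00416667° lat → SW at lon 18.9917°, lat -6.7°.
Cell spans 0.00833333° lon × 0.00416667° lat. NE corner is SW corner plus one full cell.
latitude -6.69583, longitude 19.00000.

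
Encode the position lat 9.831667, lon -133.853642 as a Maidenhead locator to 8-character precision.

Add 180° to longitude and 90° to latitude: 46.14636, 99.83167.
Field (20°×10°, letters A–R): 46.14636/20 → 2 → C, 99.83167/10 → 9 → J; chars CJ.
Square (2°×1°, digits 0–9): 6.14636/2 → 3, 9.83167/1 → 9; chars 39.
Subsquare (5′×2.5′, letters a–x): 0.14636/0.0833333 → 1 → b, 0.83167/0.0416667 → 19 → t; chars bt.
Extended square (30″×15″, digits 0–9): 0.06302/0.00833333 → 7, 0.04000/0.00416667 → 9; chars 79.

CJ39bt79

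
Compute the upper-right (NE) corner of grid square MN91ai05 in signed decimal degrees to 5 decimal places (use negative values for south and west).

41.35833, 78.00833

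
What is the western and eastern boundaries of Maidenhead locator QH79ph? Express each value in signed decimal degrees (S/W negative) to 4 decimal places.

155.2500, 155.3333

Field Q=16, H=7: +16·20° lon, +7·10° lat → SW at lon 140°, lat -20°.
Square 7, 9: +7·2° lon, +9·1° lat → SW at lon 154°, lat -11°.
Subsquare p=15, h=7: +15·0.0833333° lon, +7·0.0416667° lat → SW at lon 155.25°, lat -10.7083°.
Cell spans 0.0833333° lon × 0.0416667° lat.
west 155.2500, east 155.3333.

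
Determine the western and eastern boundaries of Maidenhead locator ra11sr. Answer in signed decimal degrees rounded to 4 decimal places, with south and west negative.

163.5000, 163.5833

Field R=17, A=0: +17·20° lon, +0·10° lat → SW at lon 160°, lat -90°.
Square 1, 1: +1·2° lon, +1·1° lat → SW at lon 162°, lat -89°.
Subsquare s=18, r=17: +18·0.0833333° lon, +17·0.0416667° lat → SW at lon 163.5°, lat -88.2917°.
Cell spans 0.0833333° lon × 0.0416667° lat.
west 163.5000, east 163.5833.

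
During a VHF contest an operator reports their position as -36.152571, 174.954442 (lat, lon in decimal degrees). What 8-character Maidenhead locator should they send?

RF73lu43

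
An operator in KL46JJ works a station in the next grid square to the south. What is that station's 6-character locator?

KL46ji

Latitude subsquare j = 9; −1 → 8 = i.
The longitude characters are unchanged.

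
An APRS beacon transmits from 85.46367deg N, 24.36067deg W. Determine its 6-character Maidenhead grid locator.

Add 180° to longitude and 90° to latitude: 155.6393, 175.4637.
Field: lon ⌊155.6393/20⌋ = 7 → H; lat ⌊175.4637/10⌋ = 17 → R.
Square: lon ⌊15.6393/2⌋ = 7; lat ⌊5.4637/1⌋ = 5.
Subsquare: lon ⌊1.6393/0.0833333⌋ = 19 → t; lat ⌊0.4637/0.0416667⌋ = 11 → l.

HR75tl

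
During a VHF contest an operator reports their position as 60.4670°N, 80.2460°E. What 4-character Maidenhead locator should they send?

NP00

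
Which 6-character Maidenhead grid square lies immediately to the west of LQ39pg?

LQ39og

Longitude subsquare p = 15; −1 → 14 = o.
The latitude characters are unchanged.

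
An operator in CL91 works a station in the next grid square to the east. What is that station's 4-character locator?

Longitude square 9; +1 → 10, wraps to 0, carry into field.
Longitude field C = 2; +1 → 3 = D.
The latitude characters are unchanged.

DL01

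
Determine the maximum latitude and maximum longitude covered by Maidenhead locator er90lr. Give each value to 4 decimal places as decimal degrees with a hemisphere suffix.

Field E=4, R=17: +4·20° lon, +17·10° lat → SW at lon -100°, lat 80°.
Square 9, 0: +9·2° lon, +0·1° lat → SW at lon -82°, lat 80°.
Subsquare l=11, r=17: +11·0.0833333° lon, +17·0.0416667° lat → SW at lon -81.0833°, lat 80.7083°.
Cell spans 0.0833333° lon × 0.0416667° lat. NE corner is SW corner plus one full cell.
latitude 80.7500° N, longitude 81.0000° W.

80.7500° N, 81.0000° W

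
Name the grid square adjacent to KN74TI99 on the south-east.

Longitude extended square 9; +1 → 10, wraps to 0, carry into subsquare.
Longitude subsquare t = 19; +1 → 20 = u.
Latitude extended square 9; −1 → 8.

KN74ui08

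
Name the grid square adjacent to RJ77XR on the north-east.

RJ87as

Longitude subsquare x = 23; +1 → 24, wraps to 0 = a, carry into square.
Longitude square 7; +1 → 8.
Latitude subsquare r = 17; +1 → 18 = s.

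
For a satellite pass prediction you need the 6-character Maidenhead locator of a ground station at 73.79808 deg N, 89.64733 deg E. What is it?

NQ43tt

Offset from 180°W / 90°S: lon 269.6473°, lat 163.7981°.
Field: lon ⌊269.6473/20⌋ = 13 → N; lat ⌊163.7981/10⌋ = 16 → Q.
Square: lon ⌊9.6473/2⌋ = 4; lat ⌊3.7981/1⌋ = 3.
Subsquare: lon ⌊1.6473/0.0833333⌋ = 19 → t; lat ⌊0.7981/0.0416667⌋ = 19 → t.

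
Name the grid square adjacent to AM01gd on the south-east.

AM01hc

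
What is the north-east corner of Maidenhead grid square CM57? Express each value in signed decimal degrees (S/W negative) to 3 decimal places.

38.000, -128.000

Field C=2, M=12: +2·20° lon, +12·10° lat → SW at lon -140°, lat 30°.
Square 5, 7: +5·2° lon, +7·1° lat → SW at lon -130°, lat 37°.
Cell spans 2° lon × 1° lat. NE corner is SW corner plus one full cell.
latitude 38.000, longitude -128.000.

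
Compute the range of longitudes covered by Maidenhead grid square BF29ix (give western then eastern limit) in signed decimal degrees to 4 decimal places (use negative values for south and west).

-155.3333, -155.2500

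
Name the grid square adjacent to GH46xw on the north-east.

Longitude subsquare x = 23; +1 → 24, wraps to 0 = a, carry into square.
Longitude square 4; +1 → 5.
Latitude subsquare w = 22; +1 → 23 = x.

GH56ax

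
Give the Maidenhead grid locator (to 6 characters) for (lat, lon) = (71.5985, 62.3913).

MQ11eo

Shift to the Maidenhead origin (180°W, 90°S): lon 242.3913, lat 161.5985.
Field (20°×10°, letters A–R): lon ⌊242.3913/20⌋ = 12 → M; lat ⌊161.5985/10⌋ = 16 → Q.
Square (2°×1°, digits 0–9): lon ⌊2.3913/2⌋ = 1; lat ⌊1.5985/1⌋ = 1.
Subsquare (5′×2.5′, letters a–x): lon ⌊0.3913/0.0833333⌋ = 4 → e; lat ⌊0.5985/0.0416667⌋ = 14 → o.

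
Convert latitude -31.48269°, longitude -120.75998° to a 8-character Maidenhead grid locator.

CF98om84

Offset from 180°W / 90°S: lon 59.24002°, lat 58.51731°.
Field (20°×10°, letters A–R): 59.24002/20 → 2 → C, 58.51731/10 → 5 → F; chars CF.
Square (2°×1°, digits 0–9): 19.24002/2 → 9, 8.51731/1 → 8; chars 98.
Subsquare (5′×2.5′, letters a–x): 1.24002/0.0833333 → 14 → o, 0.51731/0.0416667 → 12 → m; chars om.
Extended square (30″×15″, digits 0–9): 0.07335/0.00833333 → 8, 0.01731/0.00416667 → 4; chars 84.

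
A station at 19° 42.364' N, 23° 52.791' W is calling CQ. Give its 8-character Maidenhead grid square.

HK89bq49

Shift to the Maidenhead origin (180°W, 90°S): lon 156.12015, lat 109.70607.
Field: lon ⌊156.12015/20⌋ = 7 → H; lat ⌊109.70607/10⌋ = 10 → K.
Square: lon ⌊16.12015/2⌋ = 8; lat ⌊9.70607/1⌋ = 9.
Subsquare: lon ⌊0.12015/0.0833333⌋ = 1 → b; lat ⌊0.70607/0.0416667⌋ = 16 → q.
Extended square: lon ⌊0.03682/0.00833333⌋ = 4; lat ⌊0.03940/0.00416667⌋ = 9.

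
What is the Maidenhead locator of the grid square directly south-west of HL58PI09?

Longitude extended square 0; −1 → -1, wraps to 9, carry into subsquare.
Longitude subsquare p = 15; −1 → 14 = o.
Latitude extended square 9; −1 → 8.

HL58oi98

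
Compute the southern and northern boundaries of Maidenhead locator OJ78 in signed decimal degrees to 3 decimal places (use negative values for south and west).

Field O=14, J=9: +14·20° lon, +9·10° lat → SW at lon 100°, lat 0°.
Square 7, 8: +7·2° lon, +8·1° lat → SW at lon 114°, lat 8°.
Cell spans 2° lon × 1° lat.
south 8.000, north 9.000.

8.000, 9.000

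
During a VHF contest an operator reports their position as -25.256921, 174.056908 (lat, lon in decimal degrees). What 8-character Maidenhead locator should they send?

Offset from 180°W / 90°S: lon 354.05691°, lat 64.74308°.
Field: 354.05691/20 → 17 → R, 64.74308/10 → 6 → G; chars RG.
Square: 14.05691/2 → 7, 4.74308/1 → 4; chars 74.
Subsquare: 0.05691/0.0833333 → 0 → a, 0.74308/0.0416667 → 17 → r; chars ar.
Extended square: 0.05691/0.00833333 → 6, 0.03475/0.00416667 → 8; chars 68.

RG74ar68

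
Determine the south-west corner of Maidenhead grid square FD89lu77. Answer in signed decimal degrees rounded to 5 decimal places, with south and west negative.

-50.13750, -63.02500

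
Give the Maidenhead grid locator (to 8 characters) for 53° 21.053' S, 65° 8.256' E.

Shift to the Maidenhead origin (180°W, 90°S): lon 245.13760, lat 36.64912.
Field: lon ⌊245.13760/20⌋ = 12 → M; lat ⌊36.64912/10⌋ = 3 → D.
Square: lon ⌊5.13760/2⌋ = 2; lat ⌊6.64912/1⌋ = 6.
Subsquare: lon ⌊1.13760/0.0833333⌋ = 13 → n; lat ⌊0.64912/0.0416667⌋ = 15 → p.
Extended square: lon ⌊0.05427/0.00833333⌋ = 6; lat ⌊0.02412/0.00416667⌋ = 5.

MD26np65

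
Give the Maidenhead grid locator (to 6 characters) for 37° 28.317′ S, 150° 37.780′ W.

Shift to the Maidenhead origin (180°W, 90°S): lon 29.3703, lat 52.5281.
Field (20°×10°, letters A–R): 29.3703/20 → 1 → B, 52.5281/10 → 5 → F; chars BF.
Square (2°×1°, digits 0–9): 9.3703/2 → 4, 2.5281/1 → 2; chars 42.
Subsquare (5′×2.5′, letters a–x): 1.3703/0.0833333 → 16 → q, 0.5281/0.0416667 → 12 → m; chars qm.

BF42qm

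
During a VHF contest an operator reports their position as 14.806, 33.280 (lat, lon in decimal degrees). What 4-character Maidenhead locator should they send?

KK64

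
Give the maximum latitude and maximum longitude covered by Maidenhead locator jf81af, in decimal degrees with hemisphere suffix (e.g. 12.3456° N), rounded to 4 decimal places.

Field J=9, F=5: +9·20° lon, +5·10° lat → SW at lon 0°, lat -40°.
Square 8, 1: +8·2° lon, +1·1° lat → SW at lon 16°, lat -39°.
Subsquare a=0, f=5: +0·0.0833333° lon, +5·0.0416667° lat → SW at lon 16°, lat -38.7917°.
Cell spans 0.0833333° lon × 0.0416667° lat. NE corner is SW corner plus one full cell.
latitude 38.7500° S, longitude 16.0833° E.

38.7500° S, 16.0833° E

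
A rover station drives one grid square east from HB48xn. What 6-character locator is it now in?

HB58an

Longitude subsquare x = 23; +1 → 24, wraps to 0 = a, carry into square.
Longitude square 4; +1 → 5.
The latitude characters are unchanged.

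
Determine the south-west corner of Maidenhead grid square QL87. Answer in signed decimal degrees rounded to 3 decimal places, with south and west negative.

27.000, 156.000

Field Q=16, L=11: +16·20° lon, +11·10° lat → SW at lon 140°, lat 20°.
Square 8, 7: +8·2° lon, +7·1° lat → SW at lon 156°, lat 27°.
latitude 27.000, longitude 156.000.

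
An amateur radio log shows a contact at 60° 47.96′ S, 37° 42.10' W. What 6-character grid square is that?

HC19de

Offset from 180°W / 90°S: lon 142.2983°, lat 29.2007°.
Field: 142.2983/20 → 7 → H, 29.2007/10 → 2 → C; chars HC.
Square: 2.2983/2 → 1, 9.2007/1 → 9; chars 19.
Subsquare: 0.2983/0.0833333 → 3 → d, 0.2007/0.0416667 → 4 → e; chars de.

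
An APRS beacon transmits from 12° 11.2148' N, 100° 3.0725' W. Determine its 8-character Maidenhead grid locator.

DK92xe34

Shift to the Maidenhead origin (180°W, 90°S): lon 79.94879, lat 102.18691.
Field: 79.94879/20 → 3 → D, 102.18691/10 → 10 → K; chars DK.
Square: 19.94879/2 → 9, 2.18691/1 → 2; chars 92.
Subsquare: 1.94879/0.0833333 → 23 → x, 0.18691/0.0416667 → 4 → e; chars xe.
Extended square: 0.03212/0.00833333 → 3, 0.02025/0.00416667 → 4; chars 34.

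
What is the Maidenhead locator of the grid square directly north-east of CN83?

Longitude square 8; +1 → 9.
Latitude square 3; +1 → 4.

CN94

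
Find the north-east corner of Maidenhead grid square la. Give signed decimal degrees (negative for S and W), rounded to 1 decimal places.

-80.0, 60.0

Field L=11, A=0: +11·20° lon, +0·10° lat → SW at lon 40°, lat -90°.
Cell spans 20° lon × 10° lat. NE corner is SW corner plus one full cell.
latitude -80.0, longitude 60.0.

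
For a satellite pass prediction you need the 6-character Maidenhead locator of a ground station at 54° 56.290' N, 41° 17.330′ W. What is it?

GO94iw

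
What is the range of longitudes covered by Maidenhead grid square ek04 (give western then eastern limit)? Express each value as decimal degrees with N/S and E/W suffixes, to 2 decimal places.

100.00° W, 98.00° W

Field E=4, K=10: +4·20° lon, +10·10° lat → SW at lon -100°, lat 10°.
Square 0, 4: +0·2° lon, +4·1° lat → SW at lon -100°, lat 14°.
Cell spans 2° lon × 1° lat.
west 100.00° W, east 98.00° W.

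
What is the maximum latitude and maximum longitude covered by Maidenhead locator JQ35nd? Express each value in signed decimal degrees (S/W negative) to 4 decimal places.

75.1667, 7.1667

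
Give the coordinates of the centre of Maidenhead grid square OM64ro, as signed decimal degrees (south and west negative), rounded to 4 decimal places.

34.6042, 113.4583

Field O=14, M=12: +14·20° lon, +12·10° lat → SW at lon 100°, lat 30°.
Square 6, 4: +6·2° lon, +4·1° lat → SW at lon 112°, lat 34°.
Subsquare r=17, o=14: +17·0.0833333° lon, +14·0.0416667° lat → SW at lon 113.417°, lat 34.5833°.
Cell spans 0.0833333° lon × 0.0416667° lat. Centre is SW corner plus half of each.
latitude 34.6042, longitude 113.4583.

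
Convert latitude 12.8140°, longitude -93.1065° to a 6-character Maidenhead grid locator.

Offset from 180°W / 90°S: lon 86.8935°, lat 102.8140°.
Field: 86.8935/20 → 4 → E, 102.8140/10 → 10 → K; chars EK.
Square: 6.8935/2 → 3, 2.8140/1 → 2; chars 32.
Subsquare: 0.8935/0.0833333 → 10 → k, 0.8140/0.0416667 → 19 → t; chars kt.

EK32kt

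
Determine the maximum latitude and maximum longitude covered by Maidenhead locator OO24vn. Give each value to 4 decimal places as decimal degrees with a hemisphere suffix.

54.5833° N, 105.8333° E

Field O=14, O=14: +14·20° lon, +14·10° lat → SW at lon 100°, lat 50°.
Square 2, 4: +2·2° lon, +4·1° lat → SW at lon 104°, lat 54°.
Subsquare v=21, n=13: +21·0.0833333° lon, +13·0.0416667° lat → SW at lon 105.75°, lat 54.5417°.
Cell spans 0.0833333° lon × 0.0416667° lat. NE corner is SW corner plus one full cell.
latitude 54.5833° N, longitude 105.8333° E.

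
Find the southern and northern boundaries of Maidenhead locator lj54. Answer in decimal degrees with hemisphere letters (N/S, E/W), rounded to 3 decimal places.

Field L=11, J=9: +11·20° lon, +9·10° lat → SW at lon 40°, lat 0°.
Square 5, 4: +5·2° lon, +4·1° lat → SW at lon 50°, lat 4°.
Cell spans 2° lon × 1° lat.
south 4.000° N, north 5.000° N.

4.000° N, 5.000° N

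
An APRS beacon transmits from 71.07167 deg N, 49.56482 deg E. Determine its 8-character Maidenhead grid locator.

LQ41sb77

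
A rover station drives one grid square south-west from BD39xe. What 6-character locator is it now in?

BD39wd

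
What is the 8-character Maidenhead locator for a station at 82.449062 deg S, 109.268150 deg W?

DA57in72

Shift to the Maidenhead origin (180°W, 90°S): lon 70.73185, lat 7.55094.
Field: lon ⌊70.73185/20⌋ = 3 → D; lat ⌊7.55094/10⌋ = 0 → A.
Square: lon ⌊10.73185/2⌋ = 5; lat ⌊7.55094/1⌋ = 7.
Subsquare: lon ⌊0.73185/0.0833333⌋ = 8 → i; lat ⌊0.55094/0.0416667⌋ = 13 → n.
Extended square: lon ⌊0.06518/0.00833333⌋ = 7; lat ⌊0.00927/0.00416667⌋ = 2.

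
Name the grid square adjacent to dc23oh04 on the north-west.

Longitude extended square 0; −1 → -1, wraps to 9, carry into subsquare.
Longitude subsquare o = 14; −1 → 13 = n.
Latitude extended square 4; +1 → 5.

DC23nh95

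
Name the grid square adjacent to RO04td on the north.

RO04te

Latitude subsquare d = 3; +1 → 4 = e.
The longitude characters are unchanged.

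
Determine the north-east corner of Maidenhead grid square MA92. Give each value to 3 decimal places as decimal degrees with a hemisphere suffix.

Field M=12, A=0: +12·20° lon, +0·10° lat → SW at lon 60°, lat -90°.
Square 9, 2: +9·2° lon, +2·1° lat → SW at lon 78°, lat -88°.
Cell spans 2° lon × 1° lat. NE corner is SW corner plus one full cell.
latitude 87.000° S, longitude 80.000° E.

87.000° S, 80.000° E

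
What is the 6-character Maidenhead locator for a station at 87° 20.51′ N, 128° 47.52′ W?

Shift to the Maidenhead origin (180°W, 90°S): lon 51.2080, lat 177.3418.
Field (20°×10°, letters A–R): 51.2080/20 → 2 → C, 177.3418/10 → 17 → R; chars CR.
Square (2°×1°, digits 0–9): 11.2080/2 → 5, 7.3418/1 → 7; chars 57.
Subsquare (5′×2.5′, letters a–x): 1.2080/0.0833333 → 14 → o, 0.3418/0.0416667 → 8 → i; chars oi.

CR57oi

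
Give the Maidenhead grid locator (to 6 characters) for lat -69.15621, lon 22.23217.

Shift to the Maidenhead origin (180°W, 90°S): lon 202.2322, lat 20.8438.
Field: 202.2322/20 → 10 → K, 20.8438/10 → 2 → C; chars KC.
Square: 2.2322/2 → 1, 0.8438/1 → 0; chars 10.
Subsquare: 0.2322/0.0833333 → 2 → c, 0.8438/0.0416667 → 20 → u; chars cu.

KC10cu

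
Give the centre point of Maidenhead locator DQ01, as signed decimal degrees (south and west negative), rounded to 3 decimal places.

Field D=3, Q=16: +3·20° lon, +16·10° lat → SW at lon -120°, lat 70°.
Square 0, 1: +0·2° lon, +1·1° lat → SW at lon -120°, lat 71°.
Cell spans 2° lon × 1° lat. Centre is SW corner plus half of each.
latitude 71.500, longitude -119.000.

71.500, -119.000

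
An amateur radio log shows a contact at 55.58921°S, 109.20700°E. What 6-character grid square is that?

OD44oj

Shift to the Maidenhead origin (180°W, 90°S): lon 289.2070, lat 34.4108.
Field: lon ⌊289.2070/20⌋ = 14 → O; lat ⌊34.4108/10⌋ = 3 → D.
Square: lon ⌊9.2070/2⌋ = 4; lat ⌊4.4108/1⌋ = 4.
Subsquare: lon ⌊1.2070/0.0833333⌋ = 14 → o; lat ⌊0.4108/0.0416667⌋ = 9 → j.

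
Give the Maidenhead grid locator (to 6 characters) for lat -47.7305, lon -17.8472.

IE12bg

Add 180° to longitude and 90° to latitude: 162.1528, 42.2695.
Field (20°×10°, letters A–R): 162.1528/20 → 8 → I, 42.2695/10 → 4 → E; chars IE.
Square (2°×1°, digits 0–9): 2.1528/2 → 1, 2.2695/1 → 2; chars 12.
Subsquare (5′×2.5′, letters a–x): 0.1528/0.0833333 → 1 → b, 0.2695/0.0416667 → 6 → g; chars bg.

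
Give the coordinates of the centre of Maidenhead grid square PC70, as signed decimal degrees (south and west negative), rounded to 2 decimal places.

Field P=15, C=2: +15·20° lon, +2·10° lat → SW at lon 120°, lat -70°.
Square 7, 0: +7·2° lon, +0·1° lat → SW at lon 134°, lat -70°.
Cell spans 2° lon × 1° lat. Centre is SW corner plus half of each.
latitude -69.50, longitude 135.00.

-69.50, 135.00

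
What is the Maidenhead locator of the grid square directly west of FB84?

Longitude square 8; −1 → 7.
The latitude characters are unchanged.

FB74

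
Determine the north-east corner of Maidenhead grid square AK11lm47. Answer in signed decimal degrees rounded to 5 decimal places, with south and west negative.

Field A=0, K=10: +0·20° lon, +10·10° lat → SW at lon -180°, lat 10°.
Square 1, 1: +1·2° lon, +1·1° lat → SW at lon -178°, lat 11°.
Subsquare l=11, m=12: +11·0.0833333° lon, +12·0.0416667° lat → SW at lon -177.083°, lat 11.5°.
Extended square 4, 7: +4·0.00833333° lon, +7·0.00416667° lat → SW at lon -177.05°, lat 11.5292°.
Cell spans 0.00833333° lon × 0.00416667° lat. NE corner is SW corner plus one full cell.
latitude 11.53333, longitude -177.04167.

11.53333, -177.04167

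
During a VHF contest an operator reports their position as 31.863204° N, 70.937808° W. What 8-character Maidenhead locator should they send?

Shift to the Maidenhead origin (180°W, 90°S): lon 109.06219, lat 121.86320.
Field (20°×10°, letters A–R): lon ⌊109.06219/20⌋ = 5 → F; lat ⌊121.86320/10⌋ = 12 → M.
Square (2°×1°, digits 0–9): lon ⌊9.06219/2⌋ = 4; lat ⌊1.86320/1⌋ = 1.
Subsquare (5′×2.5′, letters a–x): lon ⌊1.06219/0.0833333⌋ = 12 → m; lat ⌊0.86320/0.0416667⌋ = 20 → u.
Extended square (30″×15″, digits 0–9): lon ⌊0.06219/0.00833333⌋ = 7; lat ⌊0.02987/0.00416667⌋ = 7.

FM41mu77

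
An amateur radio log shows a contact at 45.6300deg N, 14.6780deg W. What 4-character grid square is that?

IN25

Offset from 180°W / 90°S: lon 165.32°, lat 135.63°.
Field: lon ⌊165.32/20⌋ = 8 → I; lat ⌊135.63/10⌋ = 13 → N.
Square: lon ⌊5.32/2⌋ = 2; lat ⌊5.63/1⌋ = 5.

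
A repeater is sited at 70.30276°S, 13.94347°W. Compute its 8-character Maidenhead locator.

Offset from 180°W / 90°S: lon 166.05653°, lat 19.69724°.
Field: 166.05653/20 → 8 → I, 19.69724/10 → 1 → B; chars IB.
Square: 6.05653/2 → 3, 9.69724/1 → 9; chars 39.
Subsquare: 0.05653/0.0833333 → 0 → a, 0.69724/0.0416667 → 16 → q; chars aq.
Extended square: 0.05653/0.00833333 → 6, 0.03057/0.00416667 → 7; chars 67.

IB39aq67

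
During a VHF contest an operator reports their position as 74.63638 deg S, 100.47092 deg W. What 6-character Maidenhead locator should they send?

DB95si

Shift to the Maidenhead origin (180°W, 90°S): lon 79.5291, lat 15.3636.
Field: lon ⌊79.5291/20⌋ = 3 → D; lat ⌊15.3636/10⌋ = 1 → B.
Square: lon ⌊19.5291/2⌋ = 9; lat ⌊5.3636/1⌋ = 5.
Subsquare: lon ⌊1.5291/0.0833333⌋ = 18 → s; lat ⌊0.3636/0.0416667⌋ = 8 → i.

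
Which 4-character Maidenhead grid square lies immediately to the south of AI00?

AH09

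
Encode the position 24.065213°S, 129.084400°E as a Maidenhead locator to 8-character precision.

PG45nw04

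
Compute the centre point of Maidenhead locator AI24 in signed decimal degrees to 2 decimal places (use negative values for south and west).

Field A=0, I=8: +0·20° lon, +8·10° lat → SW at lon -180°, lat -10°.
Square 2, 4: +2·2° lon, +4·1° lat → SW at lon -176°, lat -6°.
Cell spans 2° lon × 1° lat. Centre is SW corner plus half of each.
latitude -5.50, longitude -175.00.

-5.50, -175.00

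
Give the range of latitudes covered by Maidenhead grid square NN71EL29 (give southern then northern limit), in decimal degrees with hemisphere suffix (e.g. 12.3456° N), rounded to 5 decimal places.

Field N=13, N=13: +13·20° lon, +13·10° lat → SW at lon 80°, lat 40°.
Square 7, 1: +7·2° lon, +1·1° lat → SW at lon 94°, lat 41°.
Subsquare e=4, l=11: +4·0.0833333° lon, +11·0.0416667° lat → SW at lon 94.3333°, lat 41.4583°.
Extended square 2, 9: +2·0.00833333° lon, +9·0.00416667° lat → SW at lon 94.35°, lat 41.4958°.
Cell spans 0.00833333° lon × 0.00416667° lat.
south 41.49583° N, north 41.50000° N.

41.49583° N, 41.50000° N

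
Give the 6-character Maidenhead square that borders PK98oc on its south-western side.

PK98nb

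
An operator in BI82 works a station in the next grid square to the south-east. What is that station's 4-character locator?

Longitude square 8; +1 → 9.
Latitude square 2; −1 → 1.

BI91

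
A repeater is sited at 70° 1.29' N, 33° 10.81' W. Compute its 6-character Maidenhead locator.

Shift to the Maidenhead origin (180°W, 90°S): lon 146.8198, lat 160.0215.
Field: lon ⌊146.8198/20⌋ = 7 → H; lat ⌊160.0215/10⌋ = 16 → Q.
Square: lon ⌊6.8198/2⌋ = 3; lat ⌊0.0215/1⌋ = 0.
Subsquare: lon ⌊0.8198/0.0833333⌋ = 9 → j; lat ⌊0.0215/0.0416667⌋ = 0 → a.

HQ30ja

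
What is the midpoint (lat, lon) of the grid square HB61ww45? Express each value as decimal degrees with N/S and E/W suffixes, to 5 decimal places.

78.06042° S, 26.12917° W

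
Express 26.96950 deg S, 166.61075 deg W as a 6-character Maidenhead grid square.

Shift to the Maidenhead origin (180°W, 90°S): lon 13.3893, lat 63.0305.
Field: 13.3893/20 → 0 → A, 63.0305/10 → 6 → G; chars AG.
Square: 13.3893/2 → 6, 3.0305/1 → 3; chars 63.
Subsquare: 1.3893/0.0833333 → 16 → q, 0.0305/0.0416667 → 0 → a; chars qa.

AG63qa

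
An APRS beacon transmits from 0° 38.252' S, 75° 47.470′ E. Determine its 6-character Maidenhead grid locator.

Add 180° to longitude and 90° to latitude: 255.7912, 89.3625.
Field: 255.7912/20 → 12 → M, 89.3625/10 → 8 → I; chars MI.
Square: 15.7912/2 → 7, 9.3625/1 → 9; chars 79.
Subsquare: 1.7912/0.0833333 → 21 → v, 0.3625/0.0416667 → 8 → i; chars vi.

MI79vi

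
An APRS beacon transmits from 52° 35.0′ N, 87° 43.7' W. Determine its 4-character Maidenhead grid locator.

EO62

Offset from 180°W / 90°S: lon 92.27°, lat 142.58°.
Field: lon ⌊92.27/20⌋ = 4 → E; lat ⌊142.58/10⌋ = 14 → O.
Square: lon ⌊12.27/2⌋ = 6; lat ⌊2.58/1⌋ = 2.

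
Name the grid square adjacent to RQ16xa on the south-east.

Longitude subsquare x = 23; +1 → 24, wraps to 0 = a, carry into square.
Longitude square 1; +1 → 2.
Latitude subsquare a = 0; −1 → -1, wraps to 23 = x, carry into square.
Latitude square 6; −1 → 5.

RQ25ax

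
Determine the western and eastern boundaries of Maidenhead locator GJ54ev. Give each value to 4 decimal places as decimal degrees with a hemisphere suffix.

49.6667° W, 49.5833° W

Field G=6, J=9: +6·20° lon, +9·10° lat → SW at lon -60°, lat 0°.
Square 5, 4: +5·2° lon, +4·1° lat → SW at lon -50°, lat 4°.
Subsquare e=4, v=21: +4·0.0833333° lon, +21·0.0416667° lat → SW at lon -49.6667°, lat 4.875°.
Cell spans 0.0833333° lon × 0.0416667° lat.
west 49.6667° W, east 49.5833° W.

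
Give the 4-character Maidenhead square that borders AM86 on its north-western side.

Longitude square 8; −1 → 7.
Latitude square 6; +1 → 7.

AM77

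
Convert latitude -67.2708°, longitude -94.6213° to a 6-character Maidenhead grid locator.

EC22qr

Shift to the Maidenhead origin (180°W, 90°S): lon 85.3787, lat 22.7292.
Field: lon ⌊85.3787/20⌋ = 4 → E; lat ⌊22.7292/10⌋ = 2 → C.
Square: lon ⌊5.3787/2⌋ = 2; lat ⌊2.7292/1⌋ = 2.
Subsquare: lon ⌊1.3787/0.0833333⌋ = 16 → q; lat ⌊0.7292/0.0416667⌋ = 17 → r.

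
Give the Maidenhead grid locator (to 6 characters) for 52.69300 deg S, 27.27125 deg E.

KD37ph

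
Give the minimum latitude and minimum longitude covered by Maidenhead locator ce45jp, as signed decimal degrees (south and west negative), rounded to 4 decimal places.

-44.3750, -131.2500

Field C=2, E=4: +2·20° lon, +4·10° lat → SW at lon -140°, lat -50°.
Square 4, 5: +4·2° lon, +5·1° lat → SW at lon -132°, lat -45°.
Subsquare j=9, p=15: +9·0.0833333° lon, +15·0.0416667° lat → SW at lon -131.25°, lat -44.375°.
latitude -44.3750, longitude -131.2500.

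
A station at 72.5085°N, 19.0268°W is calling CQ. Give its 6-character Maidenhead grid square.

IQ02lm

Offset from 180°W / 90°S: lon 160.9732°, lat 162.5085°.
Field: lon ⌊160.9732/20⌋ = 8 → I; lat ⌊162.5085/10⌋ = 16 → Q.
Square: lon ⌊0.9732/2⌋ = 0; lat ⌊2.5085/1⌋ = 2.
Subsquare: lon ⌊0.9732/0.0833333⌋ = 11 → l; lat ⌊0.5085/0.0416667⌋ = 12 → m.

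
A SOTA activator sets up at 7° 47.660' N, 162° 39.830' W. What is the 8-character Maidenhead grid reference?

AJ87qt00

Offset from 180°W / 90°S: lon 17.33617°, lat 97.79433°.
Field (20°×10°, letters A–R): 17.33617/20 → 0 → A, 97.79433/10 → 9 → J; chars AJ.
Square (2°×1°, digits 0–9): 17.33617/2 → 8, 7.79433/1 → 7; chars 87.
Subsquare (5′×2.5′, letters a–x): 1.33617/0.0833333 → 16 → q, 0.79433/0.0416667 → 19 → t; chars qt.
Extended square (30″×15″, digits 0–9): 0.00283/0.00833333 → 0, 0.00267/0.00416667 → 0; chars 00.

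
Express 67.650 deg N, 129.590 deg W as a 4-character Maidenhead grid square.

Offset from 180°W / 90°S: lon 50.41°, lat 157.65°.
Field: 50.41/20 → 2 → C, 157.65/10 → 15 → P; chars CP.
Square: 10.41/2 → 5, 7.65/1 → 7; chars 57.

CP57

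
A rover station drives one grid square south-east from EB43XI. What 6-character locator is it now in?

EB53ah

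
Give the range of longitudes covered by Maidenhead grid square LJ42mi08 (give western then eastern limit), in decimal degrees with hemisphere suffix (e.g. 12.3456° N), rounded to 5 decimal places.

49.00000° E, 49.00833° E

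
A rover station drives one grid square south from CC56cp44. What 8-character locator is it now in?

CC56cp43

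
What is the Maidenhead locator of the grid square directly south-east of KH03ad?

KH03bc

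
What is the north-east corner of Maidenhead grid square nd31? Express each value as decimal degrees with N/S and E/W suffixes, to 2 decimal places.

Field N=13, D=3: +13·20° lon, +3·10° lat → SW at lon 80°, lat -60°.
Square 3, 1: +3·2° lon, +1·1° lat → SW at lon 86°, lat -59°.
Cell spans 2° lon × 1° lat. NE corner is SW corner plus one full cell.
latitude 58.00° S, longitude 88.00° E.

58.00° S, 88.00° E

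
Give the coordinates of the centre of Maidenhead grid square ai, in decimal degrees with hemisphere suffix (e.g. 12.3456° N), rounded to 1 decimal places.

Field A=0, I=8: +0·20° lon, +8·10° lat → SW at lon -180°, lat -10°.
Cell spans 20° lon × 10° lat. Centre is SW corner plus half of each.
latitude 5.0° S, longitude 170.0° W.

5.0° S, 170.0° W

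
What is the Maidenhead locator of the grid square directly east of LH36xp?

Longitude subsquare x = 23; +1 → 24, wraps to 0 = a, carry into square.
Longitude square 3; +1 → 4.
The latitude characters are unchanged.

LH46ap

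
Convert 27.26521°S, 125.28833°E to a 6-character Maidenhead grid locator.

PG22pr

Offset from 180°W / 90°S: lon 305.2883°, lat 62.7348°.
Field: lon ⌊305.2883/20⌋ = 15 → P; lat ⌊62.7348/10⌋ = 6 → G.
Square: lon ⌊5.2883/2⌋ = 2; lat ⌊2.7348/1⌋ = 2.
Subsquare: lon ⌊1.2883/0.0833333⌋ = 15 → p; lat ⌊0.7348/0.0416667⌋ = 17 → r.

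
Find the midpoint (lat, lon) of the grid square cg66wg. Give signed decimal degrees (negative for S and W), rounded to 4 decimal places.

Field C=2, G=6: +2·20° lon, +6·10° lat → SW at lon -140°, lat -30°.
Square 6, 6: +6·2° lon, +6·1° lat → SW at lon -128°, lat -24°.
Subsquare w=22, g=6: +22·0.0833333° lon, +6·0.0416667° lat → SW at lon -126.167°, lat -23.75°.
Cell spans 0.0833333° lon × 0.0416667° lat. Centre is SW corner plus half of each.
latitude -23.7292, longitude -126.1250.

-23.7292, -126.1250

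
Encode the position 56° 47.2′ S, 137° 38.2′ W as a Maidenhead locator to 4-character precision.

CD13

Offset from 180°W / 90°S: lon 42.36°, lat 33.21°.
Field: 42.36/20 → 2 → C, 33.21/10 → 3 → D; chars CD.
Square: 2.36/2 → 1, 3.21/1 → 3; chars 13.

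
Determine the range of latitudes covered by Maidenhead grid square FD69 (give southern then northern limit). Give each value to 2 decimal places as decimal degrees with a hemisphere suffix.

51.00° S, 50.00° S

Field F=5, D=3: +5·20° lon, +3·10° lat → SW at lon -80°, lat -60°.
Square 6, 9: +6·2° lon, +9·1° lat → SW at lon -68°, lat -51°.
Cell spans 2° lon × 1° lat.
south 51.00° S, north 50.00° S.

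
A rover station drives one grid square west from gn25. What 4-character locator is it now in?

GN15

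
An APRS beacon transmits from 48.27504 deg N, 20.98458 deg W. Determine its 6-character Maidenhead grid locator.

HN98mg

Offset from 180°W / 90°S: lon 159.0154°, lat 138.2750°.
Field: lon ⌊159.0154/20⌋ = 7 → H; lat ⌊138.2750/10⌋ = 13 → N.
Square: lon ⌊19.0154/2⌋ = 9; lat ⌊8.2750/1⌋ = 8.
Subsquare: lon ⌊1.0154/0.0833333⌋ = 12 → m; lat ⌊0.2750/0.0416667⌋ = 6 → g.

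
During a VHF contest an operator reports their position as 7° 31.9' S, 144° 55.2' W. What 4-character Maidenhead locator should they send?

BI72

Offset from 180°W / 90°S: lon 35.08°, lat 82.47°.
Field: 35.08/20 → 1 → B, 82.47/10 → 8 → I; chars BI.
Square: 15.08/2 → 7, 2.47/1 → 2; chars 72.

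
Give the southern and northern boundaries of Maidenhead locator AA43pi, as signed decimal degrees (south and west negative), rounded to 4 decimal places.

-86.6667, -86.6250

Field A=0, A=0: +0·20° lon, +0·10° lat → SW at lon -180°, lat -90°.
Square 4, 3: +4·2° lon, +3·1° lat → SW at lon -172°, lat -87°.
Subsquare p=15, i=8: +15·0.0833333° lon, +8·0.0416667° lat → SW at lon -170.75°, lat -86.6667°.
Cell spans 0.0833333° lon × 0.0416667° lat.
south -86.6667, north -86.6250.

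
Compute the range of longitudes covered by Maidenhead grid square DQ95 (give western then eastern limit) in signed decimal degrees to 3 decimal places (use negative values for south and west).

-102.000, -100.000

Field D=3, Q=16: +3·20° lon, +16·10° lat → SW at lon -120°, lat 70°.
Square 9, 5: +9·2° lon, +5·1° lat → SW at lon -102°, lat 75°.
Cell spans 2° lon × 1° lat.
west -102.000, east -100.000.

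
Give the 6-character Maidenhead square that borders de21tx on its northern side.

Latitude subsquare x = 23; +1 → 24, wraps to 0 = a, carry into square.
Latitude square 1; +1 → 2.
The longitude characters are unchanged.

DE22ta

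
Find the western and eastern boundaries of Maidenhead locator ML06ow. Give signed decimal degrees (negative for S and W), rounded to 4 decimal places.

Field M=12, L=11: +12·20° lon, +11·10° lat → SW at lon 60°, lat 20°.
Square 0, 6: +0·2° lon, +6·1° lat → SW at lon 60°, lat 26°.
Subsquare o=14, w=22: +14·0.0833333° lon, +22·0.0416667° lat → SW at lon 61.1667°, lat 26.9167°.
Cell spans 0.0833333° lon × 0.0416667° lat.
west 61.1667, east 61.2500.

61.1667, 61.2500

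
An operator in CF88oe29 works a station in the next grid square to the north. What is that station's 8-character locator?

CF88of20

Latitude extended square 9; +1 → 10, wraps to 0, carry into subsquare.
Latitude subsquare e = 4; +1 → 5 = f.
The longitude characters are unchanged.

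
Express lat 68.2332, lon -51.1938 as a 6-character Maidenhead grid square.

GP48jf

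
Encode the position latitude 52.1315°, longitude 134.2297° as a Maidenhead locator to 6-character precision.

Offset from 180°W / 90°S: lon 314.2297°, lat 142.1315°.
Field (20°×10°, letters A–R): 314.2297/20 → 15 → P, 142.1315/10 → 14 → O; chars PO.
Square (2°×1°, digits 0–9): 14.2297/2 → 7, 2.1315/1 → 2; chars 72.
Subsquare (5′×2.5′, letters a–x): 0.2297/0.0833333 → 2 → c, 0.1315/0.0416667 → 3 → d; chars cd.

PO72cd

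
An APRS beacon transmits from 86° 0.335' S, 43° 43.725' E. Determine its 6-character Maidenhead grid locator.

Shift to the Maidenhead origin (180°W, 90°S): lon 223.7287, lat 3.9944.
Field: 223.7287/20 → 11 → L, 3.9944/10 → 0 → A; chars LA.
Square: 3.7287/2 → 1, 3.9944/1 → 3; chars 13.
Subsquare: 1.7287/0.0833333 → 20 → u, 0.9944/0.0416667 → 23 → x; chars ux.

LA13ux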